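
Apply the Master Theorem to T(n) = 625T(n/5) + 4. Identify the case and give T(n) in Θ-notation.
Master Theorem template: T(n) = a·T(n/b) + f(n).
Here: a=625, b=5, f(n)=4
Compute log_b(a) = log_5(625) = 4.
f(n) = 4 = O(n^(4-ε)) with ε = 4. Case 1: T(n) = Θ(n^log_b(a)) = Θ(n^4).

Case 1: T(n) = Θ(n^4)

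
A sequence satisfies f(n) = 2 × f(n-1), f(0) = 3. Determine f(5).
Computing step by step:
f(0) = 3
f(1) = 2 × 3 = 6
f(2) = 2 × 6 = 12
f(3) = 2 × 12 = 24
f(4) = 2 × 24 = 48
f(5) = 2 × 48 = 96

96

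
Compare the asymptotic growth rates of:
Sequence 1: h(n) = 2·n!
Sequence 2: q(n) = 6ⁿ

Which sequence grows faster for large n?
Comparing growth rates:
Growth-rate hierarchy: log n ≺ any polynomial ≺ any exponential cⁿ (c>1) ≺ n! ≺ nⁿ.
factorial dominates exponential base 6 asymptotically.

h(n) grows faster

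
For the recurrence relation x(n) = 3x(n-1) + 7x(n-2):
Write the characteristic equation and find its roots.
Substitute x(n) = rⁿ and divide through by rⁿ⁻²: r² - 3r - 7 = 0
Discriminant: 3² + 4·7 = 37, not a perfect square, so by the quadratic formula r = (3 ± √37)/2.
General solution: x(n) = A·r₁ⁿ + B·r₂ⁿ where r₁,r₂ = (3 ± √37)/2

Characteristic: r² - 3r - 7 = 0, Roots: r = (3 ± √37)/2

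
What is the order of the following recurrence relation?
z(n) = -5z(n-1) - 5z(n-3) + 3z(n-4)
The order is the largest lag k for which z(n-k) appears. Here the deepest term is z(n-4), so the order is 4.

Order 4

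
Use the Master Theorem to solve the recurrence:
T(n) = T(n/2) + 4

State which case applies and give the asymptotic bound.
Master Theorem template: T(n) = a·T(n/b) + f(n).
Here: a=1, b=2, f(n)=4
Compute log_b(a) = log_2(1) = 0.
f(n) = 4 = Θ(1). Case 2: T(n) = Θ(log n).

Case 2: T(n) = Θ(log n)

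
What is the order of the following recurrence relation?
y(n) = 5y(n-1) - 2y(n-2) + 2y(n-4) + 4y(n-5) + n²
The order is the largest lag k for which y(n-k) appears. Here the deepest term is y(n-5) (the n² term is non-homogeneous and does not affect the order), so the order is 5.

Order 5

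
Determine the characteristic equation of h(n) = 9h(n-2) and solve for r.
Substitute h(n) = rⁿ and divide through by rⁿ⁻²: r² - 9 = 0
Factor: (r + 3)(r - 3) = 0, so r = -3, 3.
General solution: h(n) = A·(-3)ⁿ + B·3ⁿ

Characteristic: r² - 9 = 0, Roots: r = -3, 3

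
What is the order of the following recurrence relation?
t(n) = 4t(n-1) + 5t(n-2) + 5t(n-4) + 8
The order is the largest lag k for which t(n-k) appears. Here the deepest term is t(n-4) (the 8 term is non-homogeneous and does not affect the order), so the order is 4.

Order 4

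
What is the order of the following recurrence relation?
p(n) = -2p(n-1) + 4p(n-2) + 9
The order is the largest lag k for which p(n-k) appears. Here the deepest term is p(n-2) (the 9 term is non-homogeneous and does not affect the order), so the order is 2.

Order 2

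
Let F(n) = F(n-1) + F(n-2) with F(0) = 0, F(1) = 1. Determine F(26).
Computing the sequence terms:
0, 1, 1, 2, 3, 5, 8, 13, 21, 34, 55, 89, 144, 233, 377, 610, 987, 1597, 2584, 4181, 6765, 10946, 17711, 28657, 46368, 75025, 121393

121393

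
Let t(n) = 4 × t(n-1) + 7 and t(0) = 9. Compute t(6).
Computing step by step:
t(0) = 9
t(1) = 4 × 9 + 7 = 43
t(2) = 4 × 43 + 7 = 179
t(3) = 4 × 179 + 7 = 723
t(4) = 4 × 723 + 7 = 2899
t(5) = 4 × 2899 + 7 = 11603
t(6) = 4 × 11603 + 7 = 46419

46419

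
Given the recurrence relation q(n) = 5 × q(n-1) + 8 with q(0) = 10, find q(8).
Computing step by step:
q(0) = 10
q(1) = 5 × 10 + 8 = 58
q(2) = 5 × 58 + 8 = 298
q(3) = 5 × 298 + 8 = 1498
q(4) = 5 × 1498 + 8 = 7498
q(5) = 5 × 7498 + 8 = 37498
q(6) = 5 × 37498 + 8 = 187498
q(7) = 5 × 187498 + 8 = 937498
q(8) = 5 × 937498 + 8 = 4687498

4687498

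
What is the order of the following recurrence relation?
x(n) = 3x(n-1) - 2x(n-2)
The order is the largest lag k for which x(n-k) appears. Here the deepest term is x(n-2), so the order is 2.

Order 2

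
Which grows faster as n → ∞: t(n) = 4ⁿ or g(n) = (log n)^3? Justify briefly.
Comparing growth rates:
Growth-rate hierarchy: log n ≺ any polynomial ≺ any exponential cⁿ (c>1) ≺ n! ≺ nⁿ.
exponential base 4 dominates polylogarithmic (log n)^3 asymptotically.

t(n) grows faster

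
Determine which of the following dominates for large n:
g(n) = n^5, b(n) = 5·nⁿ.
Comparing growth rates:
Growth-rate hierarchy: log n ≺ any polynomial ≺ any exponential cⁿ (c>1) ≺ n! ≺ nⁿ.
super-exponential nⁿ dominates polynomial degree 5 asymptotically.

b(n) grows faster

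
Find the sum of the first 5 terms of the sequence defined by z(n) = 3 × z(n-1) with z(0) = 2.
Computing the sequence terms: 2, 6, 18, 54, 162
Adding these values together:

242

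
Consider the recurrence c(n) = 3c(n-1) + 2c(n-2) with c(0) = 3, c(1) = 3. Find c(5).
Computing the sequence terms:
3, 3, 15, 51, 183, 651

651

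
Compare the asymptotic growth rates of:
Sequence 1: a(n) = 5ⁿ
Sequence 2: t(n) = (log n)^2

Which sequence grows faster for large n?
Comparing growth rates:
Growth-rate hierarchy: log n ≺ any polynomial ≺ any exponential cⁿ (c>1) ≺ n! ≺ nⁿ.
exponential base 5 dominates polylogarithmic (log n)^2 asymptotically.

a(n) grows faster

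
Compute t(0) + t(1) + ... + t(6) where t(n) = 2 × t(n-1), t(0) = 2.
Computing the sequence terms: 2, 4, 8, 16, 32, 64, 128
Adding these values together:

254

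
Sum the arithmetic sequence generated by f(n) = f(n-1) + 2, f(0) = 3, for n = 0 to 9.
Computing the sequence terms: 3, 5, 7, 9, 11, 13, 15, 17, 19, 21
Adding these values together:

120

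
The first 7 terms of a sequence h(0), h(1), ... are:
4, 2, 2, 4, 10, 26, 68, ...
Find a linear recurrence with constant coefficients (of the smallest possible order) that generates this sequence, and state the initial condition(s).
Look for the lowest-order linear relation among consecutive terms.
Observation: h(n) - 3·h(n-1) - (-1)·h(n-2) = 0 holds for the shown terms, and no order-1 relation h(n) = α·h(n-1) + β fits.
Check at n=3: 3·2 + (-1)·2 = 4. ✓

h(n) = 3h(n-1) - h(n-2), h(0) = 4, h(1) = 2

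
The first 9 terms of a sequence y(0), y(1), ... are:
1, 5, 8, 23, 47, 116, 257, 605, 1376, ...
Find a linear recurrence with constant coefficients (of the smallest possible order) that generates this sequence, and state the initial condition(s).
Look for the lowest-order linear relation among consecutive terms.
Observation: y(n) - 1·y(n-1) - (3)·y(n-2) = 0 holds for the shown terms, and no order-1 relation y(n) = α·y(n-1) + β fits.
Check at n=3: 1·8 + (3)·5 = 23. ✓

y(n) = y(n-1) + 3y(n-2), y(0) = 1, y(1) = 5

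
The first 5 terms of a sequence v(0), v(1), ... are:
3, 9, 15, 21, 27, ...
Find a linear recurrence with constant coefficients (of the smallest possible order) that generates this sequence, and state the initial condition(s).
Look for the lowest-order linear relation among consecutive terms.
Observation: consecutive differences are constant (= 6).
Check at n=2: 1·9 + 6 = 15. ✓

v(n) = v(n-1) + 6, v(0) = 3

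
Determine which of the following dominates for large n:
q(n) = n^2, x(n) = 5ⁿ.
Comparing growth rates:
Growth-rate hierarchy: log n ≺ any polynomial ≺ any exponential cⁿ (c>1) ≺ n! ≺ nⁿ.
exponential base 5 dominates polynomial degree 2 asymptotically.

x(n) grows faster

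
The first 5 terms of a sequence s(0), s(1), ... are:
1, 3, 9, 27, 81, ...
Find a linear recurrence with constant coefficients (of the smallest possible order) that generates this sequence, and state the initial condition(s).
Look for the lowest-order linear relation among consecutive terms.
Observation: each term is 3× the previous.
Check at n=2: 3·3 = 9. ✓

s(n) = 3 × s(n-1), s(0) = 1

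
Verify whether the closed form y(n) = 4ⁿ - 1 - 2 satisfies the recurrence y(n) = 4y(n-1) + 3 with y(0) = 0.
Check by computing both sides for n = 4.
From the recurrence with y(0) = 0:
  y(0) = 0, y(1) = 3, y(2) = 15, y(3) = 63, y(4) = 255
  so the recurrence gives y(4) = 255.
From the proposed closed form y(n) = 4ⁿ - 1 - 2:
  y(4) = 253.
The recurrence gives 255 but the closed form gives 253, so the closed form does not satisfy the recurrence.

No, the closed form is incorrect.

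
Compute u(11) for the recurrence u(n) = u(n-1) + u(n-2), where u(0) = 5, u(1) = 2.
Computing the sequence terms:
5, 2, 7, 9, 16, 25, 41, 66, 107, 173, 280, 453

453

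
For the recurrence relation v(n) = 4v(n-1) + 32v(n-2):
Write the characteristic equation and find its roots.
Substitute v(n) = rⁿ and divide through by rⁿ⁻²: r² - 4r - 32 = 0
Factor: (r - 8)(r + 4) = 0, so r = 8, -4.
General solution: v(n) = A·8ⁿ + B·(-4)ⁿ

Characteristic: r² - 4r - 32 = 0, Roots: r = 8, -4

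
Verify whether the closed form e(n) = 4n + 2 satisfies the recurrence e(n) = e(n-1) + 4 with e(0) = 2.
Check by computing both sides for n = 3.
From the recurrence with e(0) = 2:
  e(0) = 2, e(1) = 6, e(2) = 10, e(3) = 14
  so the recurrence gives e(3) = 14.
From the proposed closed form e(n) = 4n + 2:
  e(3) = 14.
Both sides give 14 at n = 3, and the initial condition(s) match, so the closed form is consistent.

Yes, the closed form is correct.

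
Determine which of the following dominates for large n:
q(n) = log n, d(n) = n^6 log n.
Comparing growth rates:
Growth-rate hierarchy: log n ≺ any polynomial ≺ any exponential cⁿ (c>1) ≺ n! ≺ nⁿ.
polynomial degree 6 (with log factor) dominates logarithmic asymptotically.

d(n) grows faster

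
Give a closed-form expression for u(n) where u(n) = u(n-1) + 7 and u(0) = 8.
Recurrence: u(n) = u(n-1) + 7, initial: u(0) = 8.
Each step adds 7, so u(n) = u(0) + 7n = 7n + 8.

u(n) = 7n + 8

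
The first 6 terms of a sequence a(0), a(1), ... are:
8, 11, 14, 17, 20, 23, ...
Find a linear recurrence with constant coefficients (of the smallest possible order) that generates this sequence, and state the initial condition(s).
Look for the lowest-order linear relation among consecutive terms.
Observation: consecutive differences are constant (= 3).
Check at n=2: 1·11 + 3 = 14. ✓

a(n) = a(n-1) + 3, a(0) = 8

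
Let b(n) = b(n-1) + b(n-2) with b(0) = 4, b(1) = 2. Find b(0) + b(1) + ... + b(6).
Computing the sequence terms: 4, 2, 6, 8, 14, 22, 36
Adding these values together:

92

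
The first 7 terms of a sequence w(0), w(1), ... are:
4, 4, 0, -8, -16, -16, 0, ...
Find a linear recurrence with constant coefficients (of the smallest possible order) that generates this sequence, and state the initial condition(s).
Look for the lowest-order linear relation among consecutive terms.
Observation: w(n) - 2·w(n-1) - (-2)·w(n-2) = 0 holds for the shown terms, and no order-1 relation w(n) = α·w(n-1) + β fits.
Check at n=3: 2·0 + (-2)·4 = -8. ✓

w(n) = 2w(n-1) - 2w(n-2), w(0) = 4, w(1) = 4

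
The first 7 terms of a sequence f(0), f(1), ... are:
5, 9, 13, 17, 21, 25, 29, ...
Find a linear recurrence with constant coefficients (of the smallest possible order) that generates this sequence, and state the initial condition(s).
Look for the lowest-order linear relation among consecutive terms.
Observation: consecutive differences are constant (= 4).
Check at n=2: 1·9 + 4 = 13. ✓

f(n) = f(n-1) + 4, f(0) = 5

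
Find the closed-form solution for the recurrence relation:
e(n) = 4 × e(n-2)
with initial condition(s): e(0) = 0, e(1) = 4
Recurrence: e(n) = 4 × e(n-2), initial: e(0) = 0, e(1) = 4.
Characteristic equation: r² - 4 = 0, which factors as (r - 2)(r + 2) = 0, so r = 2, -2. General solution e(n) = A·2ⁿ + B·(-2)ⁿ. From e(0) = 0: A + B = 0. From e(1) = 4: 2A - 2B = 4. Solving gives A = 1, B = -1.

e(n) = 2ⁿ - (-2)ⁿ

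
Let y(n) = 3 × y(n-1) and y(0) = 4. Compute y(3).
Computing step by step:
y(0) = 4
y(1) = 3 × 4 = 12
y(2) = 3 × 12 = 36
y(3) = 3 × 36 = 108

108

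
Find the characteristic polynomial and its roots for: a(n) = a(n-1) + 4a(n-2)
Substitute a(n) = rⁿ and divide through by rⁿ⁻²: r² - r - 4 = 0
Discriminant: 1² + 4·4 = 17, not a perfect square, so by the quadratic formula r = (1 ± √17)/2.
General solution: a(n) = A·r₁ⁿ + B·r₂ⁿ where r₁,r₂ = (1 ± √17)/2

Characteristic: r² - r - 4 = 0, Roots: r = (1 ± √17)/2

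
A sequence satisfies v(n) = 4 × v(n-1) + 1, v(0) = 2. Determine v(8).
Computing step by step:
v(0) = 2
v(1) = 4 × 2 + 1 = 9
v(2) = 4 × 9 + 1 = 37
v(3) = 4 × 37 + 1 = 149
v(4) = 4 × 149 + 1 = 597
v(5) = 4 × 597 + 1 = 2389
v(6) = 4 × 2389 + 1 = 9557
v(7) = 4 × 9557 + 1 = 38229
v(8) = 4 × 38229 + 1 = 152917

152917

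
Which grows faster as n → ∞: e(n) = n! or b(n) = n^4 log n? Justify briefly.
Comparing growth rates:
Growth-rate hierarchy: log n ≺ any polynomial ≺ any exponential cⁿ (c>1) ≺ n! ≺ nⁿ.
factorial dominates polynomial degree 4 (with log factor) asymptotically.

e(n) grows faster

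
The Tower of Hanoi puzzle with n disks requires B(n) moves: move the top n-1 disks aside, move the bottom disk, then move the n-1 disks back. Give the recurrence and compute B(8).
Moving n disks = move the top n-1 disks aside (B(n-1) moves) + move the largest disk (1 move) + move the n-1 disks back on top (B(n-1) moves), so B(n) = 2B(n-1) + 1, with B(1) = 1 (a single disk takes one move).
First terms: 1, 3, 7, 15, 31, 63, … — each is one less than a power of 2. Indeed B(n) + 1 = 2(B(n-1) + 1) with B(1) + 1 = 2, so B(n) + 1 = 2ⁿ and B(n) = 2ⁿ - 1.
Hence B(8) = 2^8 - 1 = 256 - 1 = 255.

B(n) = 2B(n-1) + 1, B(1) = 1; B(8) = 255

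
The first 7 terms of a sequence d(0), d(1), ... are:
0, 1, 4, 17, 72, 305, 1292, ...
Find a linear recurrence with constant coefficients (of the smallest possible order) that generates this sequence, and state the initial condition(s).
Look for the lowest-order linear relation among consecutive terms.
Observation: d(n) - 4·d(n-1) - (1)·d(n-2) = 0 holds for the shown terms, and no order-1 relation d(n) = α·d(n-1) + β fits.
Check at n=3: 4·4 + (1)·1 = 17. ✓

d(n) = 4d(n-1) + d(n-2), d(0) = 0, d(1) = 1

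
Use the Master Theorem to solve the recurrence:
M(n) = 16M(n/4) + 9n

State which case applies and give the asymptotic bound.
Master Theorem template: M(n) = a·M(n/b) + f(n).
Here: a=16, b=4, f(n)=9n
Compute log_b(a) = log_4(16) = 2.
f(n) = 9n = O(n^(2-ε)) with ε = 1. Case 1: M(n) = Θ(n^log_b(a)) = Θ(n^2).

Case 1: M(n) = Θ(n^2)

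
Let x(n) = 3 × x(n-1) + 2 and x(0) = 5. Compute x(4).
Computing step by step:
x(0) = 5
x(1) = 3 × 5 + 2 = 17
x(2) = 3 × 17 + 2 = 53
x(3) = 3 × 53 + 2 = 161
x(4) = 3 × 161 + 2 = 485

485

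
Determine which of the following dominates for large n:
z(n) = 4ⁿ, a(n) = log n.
Comparing growth rates:
Growth-rate hierarchy: log n ≺ any polynomial ≺ any exponential cⁿ (c>1) ≺ n! ≺ nⁿ.
exponential base 4 dominates logarithmic asymptotically.

z(n) grows faster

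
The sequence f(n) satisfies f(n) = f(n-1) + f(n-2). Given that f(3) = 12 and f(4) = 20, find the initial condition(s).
Work backwards using f(k) = f(k+2) - f(k+1):
f(2) = f(4) - f(3) = 20 - 12 = 8
f(1) = f(3) - f(2) = 12 - 8 = 4
f(0) = f(2) - f(1) = 8 - 4 = 4

f(0) = 4, f(1) = 4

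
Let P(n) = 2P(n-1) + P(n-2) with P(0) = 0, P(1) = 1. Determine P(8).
Computing the sequence terms:
0, 1, 2, 5, 12, 29, 70, 169, 408

408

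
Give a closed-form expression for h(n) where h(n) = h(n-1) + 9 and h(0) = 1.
Recurrence: h(n) = h(n-1) + 9, initial: h(0) = 1.
Each step adds 9, so h(n) = h(0) + 9n = 9n + 1.

h(n) = 9n + 1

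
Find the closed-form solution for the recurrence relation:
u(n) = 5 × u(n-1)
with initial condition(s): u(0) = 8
Recurrence: u(n) = 5 × u(n-1), initial: u(0) = 8.
Each term is 5 times the previous, so this is geometric with ratio 5. After n steps: u(n) = u(0)·5ⁿ = 8·5ⁿ.

u(n) = 8·5ⁿ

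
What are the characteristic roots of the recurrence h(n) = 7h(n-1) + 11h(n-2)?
Substitute h(n) = rⁿ and divide through by rⁿ⁻²: r² - 7r - 11 = 0
Discriminant: 7² + 4·11 = 93, not a perfect square, so by the quadratic formula r = (7 ± √93)/2.
General solution: h(n) = A·r₁ⁿ + B·r₂ⁿ where r₁,r₂ = (7 ± √93)/2

Characteristic: r² - 7r - 11 = 0, Roots: r = (7 ± √93)/2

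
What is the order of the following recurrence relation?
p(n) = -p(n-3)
The order is the largest lag k for which p(n-k) appears. Here the deepest term is p(n-3), so the order is 3.

Order 3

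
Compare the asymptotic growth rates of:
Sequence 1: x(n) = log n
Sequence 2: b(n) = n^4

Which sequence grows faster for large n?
Comparing growth rates:
Growth-rate hierarchy: log n ≺ any polynomial ≺ any exponential cⁿ (c>1) ≺ n! ≺ nⁿ.
polynomial degree 4 dominates logarithmic asymptotically.

b(n) grows faster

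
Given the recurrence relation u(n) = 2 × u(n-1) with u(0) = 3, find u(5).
Computing step by step:
u(0) = 3
u(1) = 2 × 3 = 6
u(2) = 2 × 6 = 12
u(3) = 2 × 12 = 24
u(4) = 2 × 24 = 48
u(5) = 2 × 48 = 96

96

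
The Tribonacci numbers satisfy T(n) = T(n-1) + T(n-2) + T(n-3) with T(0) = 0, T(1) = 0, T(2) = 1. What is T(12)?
Computing the sequence terms:
0, 0, 1, 1, 2, 4, 7, 13, 24, 44, 81, 149, 274

274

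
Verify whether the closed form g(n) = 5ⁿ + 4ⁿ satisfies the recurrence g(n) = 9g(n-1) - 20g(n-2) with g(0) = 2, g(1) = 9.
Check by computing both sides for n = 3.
From the recurrence with g(0) = 2, g(1) = 9:
  g(0) = 2, g(1) = 9, g(2) = 41, g(3) = 189
  so the recurrence gives g(3) = 189.
From the proposed closed form g(n) = 5ⁿ + 4ⁿ:
  g(3) = 189.
Both sides give 189 at n = 3, and the initial condition(s) match, so the closed form is consistent.

Yes, the closed form is correct.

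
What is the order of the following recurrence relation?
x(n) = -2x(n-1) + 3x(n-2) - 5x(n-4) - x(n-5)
The order is the largest lag k for which x(n-k) appears. Here the deepest term is x(n-5), so the order is 5.

Order 5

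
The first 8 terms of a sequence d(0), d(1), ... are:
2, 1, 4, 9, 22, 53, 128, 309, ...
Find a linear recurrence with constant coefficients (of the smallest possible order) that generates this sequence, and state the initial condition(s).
Look for the lowest-order linear relation among consecutive terms.
Observation: d(n) - 2·d(n-1) - (1)·d(n-2) = 0 holds for the shown terms, and no order-1 relation d(n) = α·d(n-1) + β fits.
Check at n=3: 2·4 + (1)·1 = 9. ✓

d(n) = 2d(n-1) + d(n-2), d(0) = 2, d(1) = 1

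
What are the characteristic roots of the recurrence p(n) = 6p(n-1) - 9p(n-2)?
Substitute p(n) = rⁿ and divide through by rⁿ⁻²: r² - 6r + 9 = 0
Factor: (r - 3)² = 0, so r = 3 (double root).
General solution: p(n) = (A + Bn)·3ⁿ

Characteristic: r² - 6r + 9 = 0, Roots: r = 3 (double root)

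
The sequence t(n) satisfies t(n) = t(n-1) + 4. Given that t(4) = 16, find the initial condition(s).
t(4) = t(0) + 4·4, so t(0) = 16 - 16 = 0.

t(0) = 0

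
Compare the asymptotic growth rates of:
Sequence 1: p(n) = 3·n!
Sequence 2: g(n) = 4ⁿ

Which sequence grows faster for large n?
Comparing growth rates:
Growth-rate hierarchy: log n ≺ any polynomial ≺ any exponential cⁿ (c>1) ≺ n! ≺ nⁿ.
factorial dominates exponential base 4 asymptotically.

p(n) grows faster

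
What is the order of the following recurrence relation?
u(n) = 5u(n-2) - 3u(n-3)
The order is the largest lag k for which u(n-k) appears. Here the deepest term is u(n-3), so the order is 3.

Order 3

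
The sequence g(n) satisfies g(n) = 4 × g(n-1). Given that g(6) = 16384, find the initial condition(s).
In general g(n) = 4ⁿ · g(0). At n = 6: g(0) = g(6) / 4^6 = 16384 / 4096 = 4.

g(0) = 4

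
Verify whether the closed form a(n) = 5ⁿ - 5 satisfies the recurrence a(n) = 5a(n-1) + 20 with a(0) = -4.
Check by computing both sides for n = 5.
From the recurrence with a(0) = -4:
  a(0) = -4, a(1) = 0, a(2) = 20, a(3) = 120, a(4) = 620, a(5) = 3120
  so the recurrence gives a(5) = 3120.
From the proposed closed form a(n) = 5ⁿ - 5:
  a(5) = 3120.
Both sides give 3120 at n = 5, and the initial condition(s) match, so the closed form is consistent.

Yes, the closed form is correct.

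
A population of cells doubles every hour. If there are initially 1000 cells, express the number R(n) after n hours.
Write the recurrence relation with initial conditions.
Each hour multiplies the count by 2, so the count after n hours depends only on the count after n-1 hours: R(n) = 2 × R(n-1). The starting count gives R(0) = 1000.
Unrolling n times gives the closed form R(n) = 1000 × 2ⁿ.

R(n) = 2 × R(n-1), R(0) = 1000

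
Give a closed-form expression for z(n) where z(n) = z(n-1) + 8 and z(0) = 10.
Recurrence: z(n) = z(n-1) + 8, initial: z(0) = 10.
Each step adds 8, so z(n) = z(0) + 8n = 8n + 10.

z(n) = 8n + 10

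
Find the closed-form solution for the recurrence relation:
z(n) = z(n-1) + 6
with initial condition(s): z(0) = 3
Recurrence: z(n) = z(n-1) + 6, initial: z(0) = 3.
Each step adds 6, so z(n) = z(0) + 6n = 6n + 3.

z(n) = 6n + 3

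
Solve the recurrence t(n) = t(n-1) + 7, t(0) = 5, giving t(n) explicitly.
Recurrence: t(n) = t(n-1) + 7, initial: t(0) = 5.
Each step adds 7, so t(n) = t(0) + 7n = 7n + 5.

t(n) = 7n + 5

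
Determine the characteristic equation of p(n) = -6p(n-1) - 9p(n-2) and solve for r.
Substitute p(n) = rⁿ and divide through by rⁿ⁻²: r² + 6r + 9 = 0
Factor: (r + 3)² = 0, so r = -3 (double root).
General solution: p(n) = (A + Bn)·(-3)ⁿ

Characteristic: r² + 6r + 9 = 0, Roots: r = -3 (double root)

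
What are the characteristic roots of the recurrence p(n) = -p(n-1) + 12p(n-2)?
Substitute p(n) = rⁿ and divide through by rⁿ⁻²: r² + r - 12 = 0
Factor: (r - 3)(r + 4) = 0, so r = 3, -4.
General solution: p(n) = A·3ⁿ + B·(-4)ⁿ

Characteristic: r² + r - 12 = 0, Roots: r = 3, -4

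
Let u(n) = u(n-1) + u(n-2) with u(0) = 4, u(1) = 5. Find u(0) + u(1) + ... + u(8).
Computing the sequence terms: 4, 5, 9, 14, 23, 37, 60, 97, 157
Adding these values together:

406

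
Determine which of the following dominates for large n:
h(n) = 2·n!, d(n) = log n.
Comparing growth rates:
Growth-rate hierarchy: log n ≺ any polynomial ≺ any exponential cⁿ (c>1) ≺ n! ≺ nⁿ.
factorial dominates logarithmic asymptotically.

h(n) grows faster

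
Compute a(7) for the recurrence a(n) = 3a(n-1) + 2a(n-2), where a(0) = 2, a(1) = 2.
Computing the sequence terms:
2, 2, 10, 34, 122, 434, 1546, 5506

5506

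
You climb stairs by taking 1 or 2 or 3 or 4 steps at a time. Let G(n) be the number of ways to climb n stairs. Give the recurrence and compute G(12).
Condition on the size of the last step (1 to 4): before it there were n-1, …, n-4 stairs climbed, and these cases are disjoint, so G(n) = G(n-1) + G(n-2) + G(n-3) + G(n-4) (order-4 linear recurrence).
Initial conditions by direct count (compositions of i into parts ≤ 4): G(1) = 1; G(2) = 2; G(3) = 4; G(4) = 8.
Iterating the recurrence: G(5) = 15, G(6) = 29, G(7) = 56, G(8) = 108, G(9) = 208, G(10) = 401, G(11) = 773, G(12) = 1490.

G(n) = G(n-1) + G(n-2) + G(n-3) + G(n-4), G(1) = 1, G(2) = 2, G(3) = 4, G(4) = 8; G(12) = 1490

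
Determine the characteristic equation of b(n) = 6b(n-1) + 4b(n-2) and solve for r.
Substitute b(n) = rⁿ and divide through by rⁿ⁻²: r² - 6r - 4 = 0
Discriminant: 6² + 4·4 = 52, not a perfect square, so by the quadratic formula r = (6 ± √52)/2.
General solution: b(n) = A·r₁ⁿ + B·r₂ⁿ where r₁,r₂ = (6 ± √52)/2

Characteristic: r² - 6r - 4 = 0, Roots: r = (6 ± √52)/2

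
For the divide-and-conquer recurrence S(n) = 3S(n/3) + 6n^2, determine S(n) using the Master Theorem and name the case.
Master Theorem template: S(n) = a·S(n/b) + f(n).
Here: a=3, b=3, f(n)=6n^2
Compute log_b(a) = log_3(3) = 1.
f(n) = 6n^2 = Ω(n^(1+ε)) with ε = 1, and the regularity condition holds (a·f(n/b) = (a/b^2)·f(n) with a/b^2 = 3^-1 < 1). Case 3: S(n) = Θ(f(n)) = Θ(n^2).

Case 3: S(n) = Θ(n^2)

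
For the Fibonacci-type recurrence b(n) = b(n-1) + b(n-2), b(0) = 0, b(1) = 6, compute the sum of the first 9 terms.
Computing the sequence terms: 0, 6, 6, 12, 18, 30, 48, 78, 126
Adding these values together:

324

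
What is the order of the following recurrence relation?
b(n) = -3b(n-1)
The order is the largest lag k for which b(n-k) appears. Here the deepest term is b(n-1), so the order is 1.

Order 1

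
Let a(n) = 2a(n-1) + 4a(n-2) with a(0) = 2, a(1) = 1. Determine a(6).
Computing the sequence terms:
2, 1, 10, 24, 88, 272, 896

896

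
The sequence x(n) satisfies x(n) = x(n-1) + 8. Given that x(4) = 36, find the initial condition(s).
x(4) = x(0) + 4·8, so x(0) = 36 - 32 = 4.

x(0) = 4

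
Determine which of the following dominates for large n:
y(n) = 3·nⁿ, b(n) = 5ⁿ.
Comparing growth rates:
Growth-rate hierarchy: log n ≺ any polynomial ≺ any exponential cⁿ (c>1) ≺ n! ≺ nⁿ.
super-exponential nⁿ dominates exponential base 5 asymptotically.

y(n) grows faster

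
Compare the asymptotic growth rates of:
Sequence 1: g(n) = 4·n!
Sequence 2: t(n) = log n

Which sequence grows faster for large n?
Comparing growth rates:
Growth-rate hierarchy: log n ≺ any polynomial ≺ any exponential cⁿ (c>1) ≺ n! ≺ nⁿ.
factorial dominates logarithmic asymptotically.

g(n) grows faster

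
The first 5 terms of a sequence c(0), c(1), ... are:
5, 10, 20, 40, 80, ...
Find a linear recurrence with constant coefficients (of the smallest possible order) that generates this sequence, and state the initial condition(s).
Look for the lowest-order linear relation among consecutive terms.
Observation: each term is 2× the previous.
Check at n=2: 2·10 = 20. ✓

c(n) = 2 × c(n-1), c(0) = 5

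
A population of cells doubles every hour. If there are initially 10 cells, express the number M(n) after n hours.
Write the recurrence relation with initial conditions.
Each hour multiplies the count by 2, so the count after n hours depends only on the count after n-1 hours: M(n) = 2 × M(n-1). The starting count gives M(0) = 10.
Unrolling n times gives the closed form M(n) = 10 × 2ⁿ.

M(n) = 2 × M(n-1), M(0) = 10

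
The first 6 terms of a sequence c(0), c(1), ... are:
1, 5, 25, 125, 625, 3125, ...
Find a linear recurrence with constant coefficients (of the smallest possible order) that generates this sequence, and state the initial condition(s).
Look for the lowest-order linear relation among consecutive terms.
Observation: each term is 5× the previous.
Check at n=2: 5·5 = 25. ✓

c(n) = 5 × c(n-1), c(0) = 1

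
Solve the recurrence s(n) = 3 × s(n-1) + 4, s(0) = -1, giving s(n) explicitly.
Recurrence: s(n) = 3 × s(n-1) + 4, initial: s(0) = -1.
Try s(n) = A·3ⁿ + C. Substituting: A·3ⁿ + C = 3(A·3ⁿ⁻¹ + C) + 4 = A·3ⁿ + 3C + 4, so C = 3C + 4, giving C = -2. Then s(0) = A - 2 = -1 gives A = 1.

s(n) = 3ⁿ - 2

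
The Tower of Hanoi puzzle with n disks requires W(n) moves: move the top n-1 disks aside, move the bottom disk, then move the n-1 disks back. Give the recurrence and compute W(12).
Moving n disks = move the top n-1 disks aside (W(n-1) moves) + move the largest disk (1 move) + move the n-1 disks back on top (W(n-1) moves), so W(n) = 2W(n-1) + 1, with W(1) = 1 (a single disk takes one move).
First terms: 1, 3, 7, 15, 31, 63, … — each is one less than a power of 2. Indeed W(n) + 1 = 2(W(n-1) + 1) with W(1) + 1 = 2, so W(n) + 1 = 2ⁿ and W(n) = 2ⁿ - 1.
Hence W(12) = 2^12 - 1 = 4096 - 1 = 4095.

W(n) = 2W(n-1) + 1, W(1) = 1; W(12) = 4095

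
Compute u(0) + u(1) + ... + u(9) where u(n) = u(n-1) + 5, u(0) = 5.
Computing the sequence terms: 5, 10, 15, 20, 25, 30, 35, 40, 45, 50
Adding these values together:

275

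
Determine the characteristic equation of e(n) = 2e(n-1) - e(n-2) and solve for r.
Substitute e(n) = rⁿ and divide through by rⁿ⁻²: r² - 2r + 1 = 0
Factor: (r - 1)² = 0, so r = 1 (double root).
General solution: e(n) = (A + Bn)·1ⁿ

Characteristic: r² - 2r + 1 = 0, Roots: r = 1 (double root)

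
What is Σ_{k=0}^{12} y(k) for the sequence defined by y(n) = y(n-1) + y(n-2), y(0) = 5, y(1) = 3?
Computing the sequence terms: 5, 3, 8, 11, 19, 30, 49, 79, 128, 207, 335, 542, 877
Adding these values together:

2293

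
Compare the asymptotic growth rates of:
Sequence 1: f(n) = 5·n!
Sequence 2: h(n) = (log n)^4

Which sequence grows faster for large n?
Comparing growth rates:
Growth-rate hierarchy: log n ≺ any polynomial ≺ any exponential cⁿ (c>1) ≺ n! ≺ nⁿ.
factorial dominates polylogarithmic (log n)^4 asymptotically.

f(n) grows faster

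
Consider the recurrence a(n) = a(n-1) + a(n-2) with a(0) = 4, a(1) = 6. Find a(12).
Computing the sequence terms:
4, 6, 10, 16, 26, 42, 68, 110, 178, 288, 466, 754, 1220

1220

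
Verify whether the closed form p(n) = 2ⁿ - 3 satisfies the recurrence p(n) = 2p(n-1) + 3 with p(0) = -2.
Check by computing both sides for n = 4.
From the recurrence with p(0) = -2:
  p(0) = -2, p(1) = -1, p(2) = 1, p(3) = 5, p(4) = 13
  so the recurrence gives p(4) = 13.
From the proposed closed form p(n) = 2ⁿ - 3:
  p(4) = 13.
Both sides give 13 at n = 4, and the initial condition(s) match, so the closed form is consistent.

Yes, the closed form is correct.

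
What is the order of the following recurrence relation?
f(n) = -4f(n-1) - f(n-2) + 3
The order is the largest lag k for which f(n-k) appears. Here the deepest term is f(n-2) (the 3 term is non-homogeneous and does not affect the order), so the order is 2.

Order 2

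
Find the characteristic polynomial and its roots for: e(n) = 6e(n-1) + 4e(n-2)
Substitute e(n) = rⁿ and divide through by rⁿ⁻²: r² - 6r - 4 = 0
Discriminant: 6² + 4·4 = 52, not a perfect square, so by the quadratic formula r = (6 ± √52)/2.
General solution: e(n) = A·r₁ⁿ + B·r₂ⁿ where r₁,r₂ = (6 ± √52)/2

Characteristic: r² - 6r - 4 = 0, Roots: r = (6 ± √52)/2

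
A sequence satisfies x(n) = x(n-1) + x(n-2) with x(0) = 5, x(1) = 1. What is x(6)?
Computing the sequence terms:
5, 1, 6, 7, 13, 20, 33

33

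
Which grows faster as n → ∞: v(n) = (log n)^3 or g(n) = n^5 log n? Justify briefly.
Comparing growth rates:
Growth-rate hierarchy: log n ≺ any polynomial ≺ any exponential cⁿ (c>1) ≺ n! ≺ nⁿ.
polynomial degree 5 (with log factor) dominates polylogarithmic (log n)^3 asymptotically.

g(n) grows faster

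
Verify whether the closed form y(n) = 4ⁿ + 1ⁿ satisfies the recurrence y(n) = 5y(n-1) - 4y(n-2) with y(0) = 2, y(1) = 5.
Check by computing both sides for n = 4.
From the recurrence with y(0) = 2, y(1) = 5:
  y(0) = 2, y(1) = 5, y(2) = 17, y(3) = 65, y(4) = 257
  so the recurrence gives y(4) = 257.
From the proposed closed form y(n) = 4ⁿ + 1ⁿ:
  y(4) = 257.
Both sides give 257 at n = 4, and the initial condition(s) match, so the closed form is consistent.

Yes, the closed form is correct.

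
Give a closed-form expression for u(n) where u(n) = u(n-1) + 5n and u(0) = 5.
Recurrence: u(n) = u(n-1) + 5n, initial: u(0) = 5.
Telescoping: u(n) = u(0) + 5·Σᵢ₌₁ⁿ i = 5 + 5·n(n+1)/2.

u(n) = 5·n(n+1)/2 + 5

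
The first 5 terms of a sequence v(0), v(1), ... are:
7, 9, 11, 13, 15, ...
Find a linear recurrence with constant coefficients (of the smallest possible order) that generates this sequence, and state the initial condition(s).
Look for the lowest-order linear relation among consecutive terms.
Observation: consecutive differences are constant (= 2).
Check at n=2: 1·9 + 2 = 11. ✓

v(n) = v(n-1) + 2, v(0) = 7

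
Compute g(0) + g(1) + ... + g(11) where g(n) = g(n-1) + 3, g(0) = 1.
Computing the sequence terms: 1, 4, 7, 10, 13, 16, 19, 22, 25, 28, 31, 34
Adding these values together:

210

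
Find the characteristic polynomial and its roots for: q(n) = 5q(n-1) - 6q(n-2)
Substitute q(n) = rⁿ and divide through by rⁿ⁻²: r² - 5r + 6 = 0
Factor: (r - 2)(r - 3) = 0, so r = 2, 3.
General solution: q(n) = A·2ⁿ + B·3ⁿ

Characteristic: r² - 5r + 6 = 0, Roots: r = 2, 3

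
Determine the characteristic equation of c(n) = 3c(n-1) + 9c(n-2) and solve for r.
Substitute c(n) = rⁿ and divide through by rⁿ⁻²: r² - 3r - 9 = 0
Discriminant: 3² + 4·9 = 45, not a perfect square, so by the quadratic formula r = (3 ± √45)/2.
General solution: c(n) = A·r₁ⁿ + B·r₂ⁿ where r₁,r₂ = (3 ± √45)/2

Characteristic: r² - 3r - 9 = 0, Roots: r = (3 ± √45)/2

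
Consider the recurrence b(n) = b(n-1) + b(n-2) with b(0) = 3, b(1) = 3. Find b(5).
Computing the sequence terms:
3, 3, 6, 9, 15, 24

24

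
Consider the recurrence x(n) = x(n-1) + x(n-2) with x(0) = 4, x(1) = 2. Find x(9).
Computing the sequence terms:
4, 2, 6, 8, 14, 22, 36, 58, 94, 152

152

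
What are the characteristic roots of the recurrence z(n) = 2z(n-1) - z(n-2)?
Substitute z(n) = rⁿ and divide through by rⁿ⁻²: r² - 2r + 1 = 0
Factor: (r - 1)² = 0, so r = 1 (double root).
General solution: z(n) = (A + Bn)·1ⁿ

Characteristic: r² - 2r + 1 = 0, Roots: r = 1 (double root)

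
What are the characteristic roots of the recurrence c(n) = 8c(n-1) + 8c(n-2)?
Substitute c(n) = rⁿ and divide through by rⁿ⁻²: r² - 8r - 8 = 0
Discriminant: 8² + 4·8 = 96, not a perfect square, so by the quadratic formula r = (8 ± √96)/2.
General solution: c(n) = A·r₁ⁿ + B·r₂ⁿ where r₁,r₂ = (8 ± √96)/2

Characteristic: r² - 8r - 8 = 0, Roots: r = (8 ± √96)/2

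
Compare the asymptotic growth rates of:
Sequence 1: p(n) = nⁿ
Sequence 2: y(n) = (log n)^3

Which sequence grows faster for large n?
Comparing growth rates:
Growth-rate hierarchy: log n ≺ any polynomial ≺ any exponential cⁿ (c>1) ≺ n! ≺ nⁿ.
super-exponential nⁿ dominates polylogarithmic (log n)^3 asymptotically.

p(n) grows faster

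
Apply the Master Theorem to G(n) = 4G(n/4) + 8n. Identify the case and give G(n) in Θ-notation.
Master Theorem template: G(n) = a·G(n/b) + f(n).
Here: a=4, b=4, f(n)=8n
Compute log_b(a) = log_4(4) = 1.
f(n) = 8n = Θ(n). Case 2: G(n) = Θ(n log n).

Case 2: G(n) = Θ(n log n)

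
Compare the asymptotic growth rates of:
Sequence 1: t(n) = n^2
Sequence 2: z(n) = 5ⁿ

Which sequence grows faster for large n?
Comparing growth rates:
Growth-rate hierarchy: log n ≺ any polynomial ≺ any exponential cⁿ (c>1) ≺ n! ≺ nⁿ.
exponential base 5 dominates polynomial degree 2 asymptotically.

z(n) grows faster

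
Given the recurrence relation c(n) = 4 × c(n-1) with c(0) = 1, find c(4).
Computing step by step:
c(0) = 1
c(1) = 4 × 1 = 4
c(2) = 4 × 4 = 16
c(3) = 4 × 16 = 64
c(4) = 4 × 64 = 256

256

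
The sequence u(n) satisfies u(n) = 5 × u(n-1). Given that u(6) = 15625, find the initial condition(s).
In general u(n) = 5ⁿ · u(0). At n = 6: u(0) = u(6) / 5^6 = 15625 / 15625 = 1.

u(0) = 1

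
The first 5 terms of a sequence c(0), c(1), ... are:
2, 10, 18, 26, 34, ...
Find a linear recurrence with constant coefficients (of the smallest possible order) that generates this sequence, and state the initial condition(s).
Look for the lowest-order linear relation among consecutive terms.
Observation: consecutive differences are constant (= 8).
Check at n=2: 1·10 + 8 = 18. ✓

c(n) = c(n-1) + 8, c(0) = 2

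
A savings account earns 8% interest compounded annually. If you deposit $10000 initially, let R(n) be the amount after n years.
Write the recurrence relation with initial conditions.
Each year the balance grows by 8%, i.e. is multiplied by 1 + 8/100 = 1.08, so R(n) = 1.08 × R(n-1). The initial deposit gives R(0) = 10000.
Unrolling gives the closed form R(n) = 10000 × (1.08)ⁿ.

R(n) = 1.08 × R(n-1), R(0) = 10000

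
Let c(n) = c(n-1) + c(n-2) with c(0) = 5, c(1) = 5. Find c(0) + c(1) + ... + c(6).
Computing the sequence terms: 5, 5, 10, 15, 25, 40, 65
Adding these values together:

165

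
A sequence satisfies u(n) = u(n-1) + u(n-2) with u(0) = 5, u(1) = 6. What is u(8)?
Computing the sequence terms:
5, 6, 11, 17, 28, 45, 73, 118, 191

191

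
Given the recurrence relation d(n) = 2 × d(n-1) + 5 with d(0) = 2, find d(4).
Computing step by step:
d(0) = 2
d(1) = 2 × 2 + 5 = 9
d(2) = 2 × 9 + 5 = 23
d(3) = 2 × 23 + 5 = 51
d(4) = 2 × 51 + 5 = 107

107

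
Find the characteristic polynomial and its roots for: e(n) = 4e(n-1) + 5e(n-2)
Substitute e(n) = rⁿ and divide through by rⁿ⁻²: r² - 4r - 5 = 0
Factor: (r + 1)(r - 5) = 0, so r = -1, 5.
General solution: e(n) = A·(-1)ⁿ + B·5ⁿ

Characteristic: r² - 4r - 5 = 0, Roots: r = -1, 5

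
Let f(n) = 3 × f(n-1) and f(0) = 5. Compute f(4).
Computing step by step:
f(0) = 5
f(1) = 3 × 5 = 15
f(2) = 3 × 15 = 45
f(3) = 3 × 45 = 135
f(4) = 3 × 135 = 405

405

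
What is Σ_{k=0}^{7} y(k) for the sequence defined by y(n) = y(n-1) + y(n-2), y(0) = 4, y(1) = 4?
Computing the sequence terms: 4, 4, 8, 12, 20, 32, 52, 84
Adding these values together:

216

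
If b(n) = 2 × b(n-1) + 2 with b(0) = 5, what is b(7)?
Computing step by step:
b(0) = 5
b(1) = 2 × 5 + 2 = 12
b(2) = 2 × 12 + 2 = 26
b(3) = 2 × 26 + 2 = 54
b(4) = 2 × 54 + 2 = 110
b(5) = 2 × 110 + 2 = 222
b(6) = 2 × 222 + 2 = 446
b(7) = 2 × 446 + 2 = 894

894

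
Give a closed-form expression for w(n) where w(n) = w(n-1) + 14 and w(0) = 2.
Recurrence: w(n) = w(n-1) + 14, initial: w(0) = 2.
Each step adds 14, so w(n) = w(0) + 14n = 14n + 2.

w(n) = 14n + 2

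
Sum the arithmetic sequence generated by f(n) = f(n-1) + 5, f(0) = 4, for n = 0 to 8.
Computing the sequence terms: 4, 9, 14, 19, 24, 29, 34, 39, 44
Adding these values together:

216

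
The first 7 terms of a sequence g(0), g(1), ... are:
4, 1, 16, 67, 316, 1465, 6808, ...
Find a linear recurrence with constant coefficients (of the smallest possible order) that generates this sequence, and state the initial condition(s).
Look for the lowest-order linear relation among consecutive terms.
Observation: g(n) - 4·g(n-1) - (3)·g(n-2) = 0 holds for the shown terms, and no order-1 relation g(n) = α·g(n-1) + β fits.
Check at n=3: 4·16 + (3)·1 = 67. ✓

g(n) = 4g(n-1) + 3g(n-2), g(0) = 4, g(1) = 1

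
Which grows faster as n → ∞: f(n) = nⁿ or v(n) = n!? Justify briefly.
Comparing growth rates:
Growth-rate hierarchy: log n ≺ any polynomial ≺ any exponential cⁿ (c>1) ≺ n! ≺ nⁿ.
super-exponential nⁿ dominates factorial asymptotically.

f(n) grows faster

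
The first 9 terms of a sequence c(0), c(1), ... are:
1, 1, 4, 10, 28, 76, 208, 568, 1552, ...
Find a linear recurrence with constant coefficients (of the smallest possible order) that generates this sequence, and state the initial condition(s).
Look for the lowest-order linear relation among consecutive terms.
Observation: c(n) - 2·c(n-1) - (2)·c(n-2) = 0 holds for the shown terms, and no order-1 relation c(n) = α·c(n-1) + β fits.
Check at n=3: 2·4 + (2)·1 = 10. ✓

c(n) = 2c(n-1) + 2c(n-2), c(0) = 1, c(1) = 1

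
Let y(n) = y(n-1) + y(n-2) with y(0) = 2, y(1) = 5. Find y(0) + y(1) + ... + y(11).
Computing the sequence terms: 2, 5, 7, 12, 19, 31, 50, 81, 131, 212, 343, 555
Adding these values together:

1448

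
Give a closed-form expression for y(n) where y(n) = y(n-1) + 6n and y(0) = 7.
Recurrence: y(n) = y(n-1) + 6n, initial: y(0) = 7.
Telescoping: y(n) = y(0) + 6·Σᵢ₌₁ⁿ i = 7 + 6·n(n+1)/2.

y(n) = 6·n(n+1)/2 + 7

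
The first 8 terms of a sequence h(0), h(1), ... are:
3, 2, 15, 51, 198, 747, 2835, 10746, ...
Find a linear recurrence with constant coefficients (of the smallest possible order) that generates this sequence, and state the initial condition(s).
Look for the lowest-order linear relation among consecutive terms.
Observation: h(n) - 3·h(n-1) - (3)·h(n-2) = 0 holds for the shown terms, and no order-1 relation h(n) = α·h(n-1) + β fits.
Check at n=3: 3·15 + (3)·2 = 51. ✓

h(n) = 3h(n-1) + 3h(n-2), h(0) = 3, h(1) = 2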